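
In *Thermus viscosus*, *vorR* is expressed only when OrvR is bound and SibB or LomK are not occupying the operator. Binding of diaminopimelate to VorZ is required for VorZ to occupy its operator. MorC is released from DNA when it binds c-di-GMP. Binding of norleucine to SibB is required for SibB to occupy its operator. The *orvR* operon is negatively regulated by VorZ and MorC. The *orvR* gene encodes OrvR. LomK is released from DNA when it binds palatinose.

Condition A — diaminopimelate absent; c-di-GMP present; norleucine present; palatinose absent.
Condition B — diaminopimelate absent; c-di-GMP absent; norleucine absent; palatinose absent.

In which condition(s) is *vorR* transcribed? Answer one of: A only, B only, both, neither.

Condition A:
Diaminopimelate is absent, so VorZ is inactive.
c-di-GMP is present, so MorC is inactive.
With no repressor bound, *orvR* is transcribed.
So OrvR is produced and active.
Norleucine is present, so SibB is active.
Palatinose is absent, so LomK is active.
With repressor SibB bound, *vorR* is not transcribed.
→ *vorR* is OFF in A.
Condition B:
Diaminopimelate is absent, so VorZ is inactive.
c-di-GMP is absent, so MorC is active.
With repressor MorC bound, *orvR* is not transcribed.
So OrvR is not produced.
Norleucine is absent, so SibB is inactive.
Palatinose is absent, so LomK is active.
With repressor LomK bound, *vorR* is not transcribed.
→ *vorR* is OFF in B.

neither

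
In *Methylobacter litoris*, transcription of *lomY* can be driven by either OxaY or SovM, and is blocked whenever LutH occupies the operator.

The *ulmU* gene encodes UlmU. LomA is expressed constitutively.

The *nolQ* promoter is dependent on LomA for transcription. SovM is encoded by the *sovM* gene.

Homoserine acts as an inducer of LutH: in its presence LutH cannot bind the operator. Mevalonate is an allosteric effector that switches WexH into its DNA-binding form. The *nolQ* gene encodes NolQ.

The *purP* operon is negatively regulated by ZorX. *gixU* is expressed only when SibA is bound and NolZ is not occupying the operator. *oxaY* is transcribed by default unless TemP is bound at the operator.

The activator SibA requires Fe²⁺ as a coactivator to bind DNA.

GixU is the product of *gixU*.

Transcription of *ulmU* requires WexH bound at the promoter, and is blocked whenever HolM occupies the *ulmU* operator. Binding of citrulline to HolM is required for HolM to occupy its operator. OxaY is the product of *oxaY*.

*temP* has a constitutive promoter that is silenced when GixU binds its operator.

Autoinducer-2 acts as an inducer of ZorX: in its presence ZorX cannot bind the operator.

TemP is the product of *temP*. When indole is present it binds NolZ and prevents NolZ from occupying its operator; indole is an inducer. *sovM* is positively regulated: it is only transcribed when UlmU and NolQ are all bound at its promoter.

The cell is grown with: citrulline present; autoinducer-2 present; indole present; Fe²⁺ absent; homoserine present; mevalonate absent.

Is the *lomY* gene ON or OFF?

OFF

Indole is present, so NolZ is inactive.
Fe²⁺ is absent, so SibA is inactive.
Required activator SibA is absent, so *gixU* is not transcribed.
So GixU is not produced.
With no repressor bound, *temP* is transcribed.
So TemP is produced and active.
With repressor TemP bound, *oxaY* is not transcribed.
So OxaY is not produced.
Homoserine is present, so LutH is inactive.
Citrulline is present, so HolM is active.
Mevalonate is absent, so WexH is inactive.
With repressor HolM bound, *ulmU* is not transcribed.
So UlmU is not produced.
LomA is produced constitutively and is active.
No repressor is bound and LomA is active, so *nolQ* is transcribed.
So NolQ is produced and active.
Required activator UlmU is absent, so *sovM* is not transcribed.
So SovM is not produced.
No activator is available at the *lomY* promoter, so *lomY* is not transcribed.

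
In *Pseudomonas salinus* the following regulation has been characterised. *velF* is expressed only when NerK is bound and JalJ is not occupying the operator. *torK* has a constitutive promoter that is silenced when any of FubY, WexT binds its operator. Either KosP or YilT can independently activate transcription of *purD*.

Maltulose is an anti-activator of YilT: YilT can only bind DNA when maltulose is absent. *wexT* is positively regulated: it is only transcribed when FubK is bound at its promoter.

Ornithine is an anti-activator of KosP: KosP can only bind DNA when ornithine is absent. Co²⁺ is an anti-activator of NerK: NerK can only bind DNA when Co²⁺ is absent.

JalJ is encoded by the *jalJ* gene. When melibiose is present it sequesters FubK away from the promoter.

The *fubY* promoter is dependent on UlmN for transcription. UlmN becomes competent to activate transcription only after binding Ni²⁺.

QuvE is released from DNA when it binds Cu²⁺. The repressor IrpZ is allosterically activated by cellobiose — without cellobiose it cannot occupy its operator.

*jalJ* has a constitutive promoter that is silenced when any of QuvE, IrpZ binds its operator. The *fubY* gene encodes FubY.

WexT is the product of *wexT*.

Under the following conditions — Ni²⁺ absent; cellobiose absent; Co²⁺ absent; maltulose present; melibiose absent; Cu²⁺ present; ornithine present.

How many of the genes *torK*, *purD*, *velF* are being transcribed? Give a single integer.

Ni²⁺ is absent, so UlmN is inactive.
Required activator UlmN is absent, so *fubY* is not transcribed.
So FubY is not produced.
Melibiose is absent, so FubK is active.
No repressor is bound and FubK is active, so *wexT* is transcribed.
So WexT is produced and active.
With repressor WexT bound, *torK* is not transcribed.
→ *torK* is OFF.
Ornithine is present, so KosP is inactive.
Maltulose is present, so YilT is inactive.
No activator is available at the *purD* promoter, so *purD* is not transcribed.
→ *purD* is OFF.
Co²⁺ is absent, so NerK is active.
Cu²⁺ is present, so QuvE is inactive.
Cellobiose is absent, so IrpZ is inactive.
With no repressor bound, *jalJ* is transcribed.
So JalJ is produced and active.
With repressor JalJ bound, *velF* is not transcribed.
→ *velF* is OFF.
0 of the 3 genes are transcribed.

0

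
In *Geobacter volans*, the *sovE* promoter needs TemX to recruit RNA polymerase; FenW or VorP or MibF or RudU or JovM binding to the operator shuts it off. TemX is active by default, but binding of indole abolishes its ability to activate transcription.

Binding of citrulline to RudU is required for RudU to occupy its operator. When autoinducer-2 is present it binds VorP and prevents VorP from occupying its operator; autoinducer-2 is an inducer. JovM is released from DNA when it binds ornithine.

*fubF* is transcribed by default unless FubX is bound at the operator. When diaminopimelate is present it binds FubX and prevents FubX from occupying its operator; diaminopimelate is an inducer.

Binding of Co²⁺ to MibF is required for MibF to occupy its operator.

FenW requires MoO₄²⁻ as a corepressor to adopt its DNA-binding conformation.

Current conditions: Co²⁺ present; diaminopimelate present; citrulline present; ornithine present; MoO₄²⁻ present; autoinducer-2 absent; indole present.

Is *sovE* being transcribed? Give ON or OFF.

MoO₄²⁻ is present, so FenW is active.
Autoinducer-2 is absent, so VorP is active.
Co²⁺ is present, so MibF is active.
Indole is present, so TemX is inactive.
Citrulline is present, so RudU is active.
Ornithine is present, so JovM is inactive.
With repressor FenW bound, *sovE* is not transcribed.

OFF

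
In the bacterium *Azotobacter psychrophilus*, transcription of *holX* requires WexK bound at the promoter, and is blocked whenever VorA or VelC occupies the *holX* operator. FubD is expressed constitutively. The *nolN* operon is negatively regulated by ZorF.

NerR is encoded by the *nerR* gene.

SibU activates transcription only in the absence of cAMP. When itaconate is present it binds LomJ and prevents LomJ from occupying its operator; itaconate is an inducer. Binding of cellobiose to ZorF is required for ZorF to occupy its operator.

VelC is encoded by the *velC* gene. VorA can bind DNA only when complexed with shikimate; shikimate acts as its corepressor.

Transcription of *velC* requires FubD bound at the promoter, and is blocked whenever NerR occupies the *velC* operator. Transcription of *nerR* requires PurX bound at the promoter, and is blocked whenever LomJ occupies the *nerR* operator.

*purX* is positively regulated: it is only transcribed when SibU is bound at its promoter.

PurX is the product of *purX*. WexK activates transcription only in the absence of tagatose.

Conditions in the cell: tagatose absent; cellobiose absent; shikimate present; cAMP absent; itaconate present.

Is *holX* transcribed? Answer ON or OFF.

Tagatose is absent, so WexK is active.
Shikimate is present, so VorA is active.
FubD is produced constitutively and is active.
cAMP is absent, so SibU is active.
No repressor is bound and SibU is active, so *purX* is transcribed.
So PurX is produced and active.
Itaconate is present, so LomJ is inactive.
No repressor is bound and PurX is active, so *nerR* is transcribed.
So NerR is produced and active.
With repressor NerR bound, *velC* is not transcribed.
So VelC is not produced.
With repressor VorA bound, *holX* is not transcribed.

OFF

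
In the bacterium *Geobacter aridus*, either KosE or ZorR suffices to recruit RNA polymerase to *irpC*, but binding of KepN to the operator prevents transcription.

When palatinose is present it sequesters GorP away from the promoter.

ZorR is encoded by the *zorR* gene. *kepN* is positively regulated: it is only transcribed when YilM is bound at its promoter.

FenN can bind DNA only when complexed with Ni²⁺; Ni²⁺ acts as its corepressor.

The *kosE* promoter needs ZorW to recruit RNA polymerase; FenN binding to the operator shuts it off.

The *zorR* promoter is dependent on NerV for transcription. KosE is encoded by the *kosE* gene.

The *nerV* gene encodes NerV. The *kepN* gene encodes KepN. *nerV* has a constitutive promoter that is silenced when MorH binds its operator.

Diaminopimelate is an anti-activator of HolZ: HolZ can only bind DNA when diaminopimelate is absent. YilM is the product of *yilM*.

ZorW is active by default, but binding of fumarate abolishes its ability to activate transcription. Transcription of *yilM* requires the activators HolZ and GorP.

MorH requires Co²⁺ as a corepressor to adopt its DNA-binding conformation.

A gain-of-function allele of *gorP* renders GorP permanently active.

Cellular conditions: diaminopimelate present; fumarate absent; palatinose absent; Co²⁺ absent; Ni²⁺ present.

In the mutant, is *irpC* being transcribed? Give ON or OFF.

ON

Fumarate is absent, so ZorW is active.
Ni²⁺ is present, so FenN is active.
With repressor FenN bound, *kosE* is not transcribed.
So KosE is not produced.
Co²⁺ is absent, so MorH is inactive.
With no repressor bound, *nerV* is transcribed.
So NerV is produced and active.
No repressor is bound and NerV is active, so *zorR* is transcribed.
So ZorR is produced and active.
Diaminopimelate is present, so HolZ is inactive.
GorP is constitutively active in this strain.
Required activator HolZ is absent, so *yilM* is not transcribed.
So YilM is not produced.
Required activator YilM is absent, so *kepN* is not transcribed.
So KepN is not produced.
Activator ZorR is present, so *irpC* is transcribed.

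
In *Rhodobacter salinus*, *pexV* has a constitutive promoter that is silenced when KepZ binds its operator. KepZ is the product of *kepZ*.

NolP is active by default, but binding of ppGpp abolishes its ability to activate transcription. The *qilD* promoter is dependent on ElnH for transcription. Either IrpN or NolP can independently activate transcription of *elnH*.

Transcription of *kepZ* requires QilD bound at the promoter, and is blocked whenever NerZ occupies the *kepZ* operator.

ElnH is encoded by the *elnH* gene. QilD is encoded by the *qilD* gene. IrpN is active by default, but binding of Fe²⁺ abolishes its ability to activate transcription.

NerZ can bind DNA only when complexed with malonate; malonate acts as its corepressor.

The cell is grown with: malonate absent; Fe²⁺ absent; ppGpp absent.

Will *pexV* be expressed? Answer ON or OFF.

OFF

Fe²⁺ is absent, so IrpN is active.
ppGpp is absent, so NolP is active.
Activator IrpN is present, so *elnH* is transcribed.
So ElnH is produced and active.
No repressor is bound and ElnH is active, so *qilD* is transcribed.
So QilD is produced and active.
Malonate is absent, so NerZ is inactive.
No repressor is bound and QilD is active, so *kepZ* is transcribed.
So KepZ is produced and active.
With repressor KepZ bound, *pexV* is not transcribed.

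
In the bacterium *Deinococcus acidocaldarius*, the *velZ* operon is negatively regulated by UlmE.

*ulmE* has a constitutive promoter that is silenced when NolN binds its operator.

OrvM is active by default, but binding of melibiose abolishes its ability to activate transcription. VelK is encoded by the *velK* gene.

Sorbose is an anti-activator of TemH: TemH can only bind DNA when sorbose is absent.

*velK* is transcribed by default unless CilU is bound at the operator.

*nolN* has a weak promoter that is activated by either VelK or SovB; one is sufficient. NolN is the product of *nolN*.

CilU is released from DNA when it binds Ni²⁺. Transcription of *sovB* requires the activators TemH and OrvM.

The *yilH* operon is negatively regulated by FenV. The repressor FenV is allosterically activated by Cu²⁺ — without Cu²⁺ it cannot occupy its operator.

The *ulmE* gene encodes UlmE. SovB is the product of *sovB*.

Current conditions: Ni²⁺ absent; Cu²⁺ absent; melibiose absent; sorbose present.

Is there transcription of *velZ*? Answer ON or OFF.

OFF

Ni²⁺ is absent, so CilU is active.
With repressor CilU bound, *velK* is not transcribed.
So VelK is not produced.
Sorbose is present, so TemH is inactive.
Melibiose is absent, so OrvM is active.
Required activator TemH is absent, so *sovB* is not transcribed.
So SovB is not produced.
No activator is available at the *nolN* promoter, so *nolN* is not transcribed.
So NolN is not produced.
With no repressor bound, *ulmE* is transcribed.
So UlmE is produced and active.
With repressor UlmE bound, *velZ* is not transcribed.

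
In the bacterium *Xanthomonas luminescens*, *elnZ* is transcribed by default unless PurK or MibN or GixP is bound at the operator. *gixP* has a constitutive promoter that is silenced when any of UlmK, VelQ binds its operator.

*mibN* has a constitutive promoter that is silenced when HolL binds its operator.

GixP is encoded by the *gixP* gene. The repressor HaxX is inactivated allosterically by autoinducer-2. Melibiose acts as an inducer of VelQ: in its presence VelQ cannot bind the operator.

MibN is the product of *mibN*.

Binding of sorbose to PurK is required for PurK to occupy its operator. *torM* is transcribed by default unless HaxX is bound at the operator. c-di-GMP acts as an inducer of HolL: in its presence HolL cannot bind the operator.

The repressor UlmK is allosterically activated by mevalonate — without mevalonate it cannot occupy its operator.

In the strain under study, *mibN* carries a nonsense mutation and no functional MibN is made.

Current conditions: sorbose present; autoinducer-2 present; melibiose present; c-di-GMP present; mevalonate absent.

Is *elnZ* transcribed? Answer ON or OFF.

Sorbose is present, so PurK is active.
MibN is non-functional in this strain, so it has no effect.
Mevalonate is absent, so UlmK is inactive.
Melibiose is present, so VelQ is inactive.
With no repressor bound, *gixP* is transcribed.
So GixP is produced and active.
With repressor PurK bound, *elnZ* is not transcribed.

OFF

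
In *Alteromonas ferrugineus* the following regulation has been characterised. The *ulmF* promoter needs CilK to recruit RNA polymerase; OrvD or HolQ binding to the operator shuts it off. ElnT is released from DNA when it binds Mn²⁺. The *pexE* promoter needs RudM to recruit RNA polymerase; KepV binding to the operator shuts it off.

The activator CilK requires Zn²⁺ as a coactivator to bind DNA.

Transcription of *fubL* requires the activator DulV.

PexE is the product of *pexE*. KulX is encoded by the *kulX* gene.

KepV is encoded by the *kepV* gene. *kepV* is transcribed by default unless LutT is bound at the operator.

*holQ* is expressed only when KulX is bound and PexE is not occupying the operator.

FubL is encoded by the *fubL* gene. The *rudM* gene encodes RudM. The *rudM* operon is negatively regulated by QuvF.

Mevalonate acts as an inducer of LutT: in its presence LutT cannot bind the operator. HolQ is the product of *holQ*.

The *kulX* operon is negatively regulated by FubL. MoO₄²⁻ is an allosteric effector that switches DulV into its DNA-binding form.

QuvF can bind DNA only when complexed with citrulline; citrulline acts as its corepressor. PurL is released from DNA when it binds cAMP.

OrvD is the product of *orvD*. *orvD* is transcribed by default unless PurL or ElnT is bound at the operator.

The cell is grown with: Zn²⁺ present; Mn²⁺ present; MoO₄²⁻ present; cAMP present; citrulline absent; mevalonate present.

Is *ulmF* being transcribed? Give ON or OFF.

cAMP is present, so PurL is inactive.
Mn²⁺ is present, so ElnT is inactive.
With no repressor bound, *orvD* is transcribed.
So OrvD is produced and active.
MoO₄²⁻ is present, so DulV is active.
No repressor is bound and DulV is active, so *fubL* is transcribed.
So FubL is produced and active.
With repressor FubL bound, *kulX* is not transcribed.
So KulX is not produced.
Mevalonate is present, so LutT is inactive.
With no repressor bound, *kepV* is transcribed.
So KepV is produced and active.
Citrulline is absent, so QuvF is inactive.
With no repressor bound, *rudM* is transcribed.
So RudM is produced and active.
With repressor KepV bound, *pexE* is not transcribed.
So PexE is not produced.
Required activator KulX is absent, so *holQ* is not transcribed.
So HolQ is not produced.
Zn²⁺ is present, so CilK is active.
With repressor OrvD bound, *ulmF* is not transcribed.

OFF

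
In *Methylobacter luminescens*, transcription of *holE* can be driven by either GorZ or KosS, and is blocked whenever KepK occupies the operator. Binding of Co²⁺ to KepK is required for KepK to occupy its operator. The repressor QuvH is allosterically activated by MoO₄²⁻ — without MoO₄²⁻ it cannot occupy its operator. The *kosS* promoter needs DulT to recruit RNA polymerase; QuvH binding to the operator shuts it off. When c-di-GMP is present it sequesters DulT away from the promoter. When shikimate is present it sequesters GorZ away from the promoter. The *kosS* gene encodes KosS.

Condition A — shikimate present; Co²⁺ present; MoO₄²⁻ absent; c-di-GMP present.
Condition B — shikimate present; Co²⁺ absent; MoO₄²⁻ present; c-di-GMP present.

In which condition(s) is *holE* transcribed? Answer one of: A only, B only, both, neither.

Condition A:
Shikimate is present, so GorZ is inactive.
Co²⁺ is present, so KepK is active.
MoO₄²⁻ is absent, so QuvH is inactive.
c-di-GMP is present, so DulT is inactive.
Required activator DulT is absent, so *kosS* is not transcribed.
So KosS is not produced.
With repressor KepK bound, *holE* is not transcribed.
→ *holE* is OFF in A.
Condition B:
Shikimate is present, so GorZ is inactive.
Co²⁺ is absent, so KepK is inactive.
MoO₄²⁻ is present, so QuvH is active.
c-di-GMP is present, so DulT is inactive.
With repressor QuvH bound, *kosS* is not transcribed.
So KosS is not produced.
No activator is available at the *holE* promoter, so *holE* is not transcribed.
→ *holE* is OFF in B.

neither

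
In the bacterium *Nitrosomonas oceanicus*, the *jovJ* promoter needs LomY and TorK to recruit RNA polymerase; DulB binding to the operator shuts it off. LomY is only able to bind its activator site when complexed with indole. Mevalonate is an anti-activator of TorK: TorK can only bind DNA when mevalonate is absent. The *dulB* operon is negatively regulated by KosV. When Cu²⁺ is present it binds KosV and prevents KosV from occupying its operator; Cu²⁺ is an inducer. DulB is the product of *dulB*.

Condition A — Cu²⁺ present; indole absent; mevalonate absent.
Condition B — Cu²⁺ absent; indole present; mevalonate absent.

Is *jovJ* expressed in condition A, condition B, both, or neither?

Condition A:
Cu²⁺ is present, so KosV is inactive.
With no repressor bound, *dulB* is transcribed.
So DulB is produced and active.
Indole is absent, so LomY is inactive.
Mevalonate is absent, so TorK is active.
With repressor DulB bound, *jovJ* is not transcribed.
→ *jovJ* is OFF in A.
Condition B:
Cu²⁺ is absent, so KosV is active.
With repressor KosV bound, *dulB* is not transcribed.
So DulB is not produced.
Indole is present, so LomY is active.
Mevalonate is absent, so TorK is active.
No repressor is bound and LomY and TorK are active, so *jovJ* is transcribed.
→ *jovJ* is ON in B.

B only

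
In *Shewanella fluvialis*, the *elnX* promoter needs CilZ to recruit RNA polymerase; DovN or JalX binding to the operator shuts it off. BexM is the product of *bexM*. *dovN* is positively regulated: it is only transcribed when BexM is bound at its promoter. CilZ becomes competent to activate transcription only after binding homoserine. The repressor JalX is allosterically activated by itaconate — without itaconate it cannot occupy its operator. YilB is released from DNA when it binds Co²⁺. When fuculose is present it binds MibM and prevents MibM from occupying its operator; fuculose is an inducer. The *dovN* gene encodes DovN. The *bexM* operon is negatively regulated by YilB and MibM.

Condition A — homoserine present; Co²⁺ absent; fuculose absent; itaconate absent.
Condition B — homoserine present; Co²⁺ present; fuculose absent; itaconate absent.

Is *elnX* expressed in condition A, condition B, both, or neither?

both

Condition A:
Homoserine is present, so CilZ is active.
Co²⁺ is absent, so YilB is active.
Fuculose is absent, so MibM is active.
With repressor YilB bound, *bexM* is not transcribed.
So BexM is not produced.
Required activator BexM is absent, so *dovN* is not transcribed.
So DovN is not produced.
Itaconate is absent, so JalX is inactive.
No repressor is bound and CilZ is active, so *elnX* is transcribed.
→ *elnX* is ON in A.
Condition B:
Homoserine is present, so CilZ is active.
Co²⁺ is present, so YilB is inactive.
Fuculose is absent, so MibM is active.
With repressor MibM bound, *bexM* is not transcribed.
So BexM is not produced.
Required activator BexM is absent, so *dovN* is not transcribed.
So DovN is not produced.
Itaconate is absent, so JalX is inactive.
No repressor is bound and CilZ is active, so *elnX* is transcribed.
→ *elnX* is ON in B.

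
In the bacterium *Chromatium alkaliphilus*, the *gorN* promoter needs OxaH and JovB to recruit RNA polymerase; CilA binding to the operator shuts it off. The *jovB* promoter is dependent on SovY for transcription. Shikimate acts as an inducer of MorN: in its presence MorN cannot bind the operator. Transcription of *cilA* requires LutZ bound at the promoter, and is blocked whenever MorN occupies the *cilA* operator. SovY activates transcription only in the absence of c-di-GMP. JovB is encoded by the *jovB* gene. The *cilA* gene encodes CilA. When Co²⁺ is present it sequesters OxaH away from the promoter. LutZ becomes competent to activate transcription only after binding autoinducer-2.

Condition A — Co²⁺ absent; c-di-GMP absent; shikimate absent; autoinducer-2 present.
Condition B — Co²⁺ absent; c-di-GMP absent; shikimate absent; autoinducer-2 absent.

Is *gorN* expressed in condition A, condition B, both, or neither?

Condition A:
Co²⁺ is absent, so OxaH is active.
c-di-GMP is absent, so SovY is active.
No repressor is bound and SovY is active, so *jovB* is transcribed.
So JovB is produced and active.
Shikimate is absent, so MorN is active.
Autoinducer-2 is present, so LutZ is active.
With repressor MorN bound, *cilA* is not transcribed.
So CilA is not produced.
No repressor is bound and OxaH and JovB are active, so *gorN* is transcribed.
→ *gorN* is ON in A.
Condition B:
Co²⁺ is absent, so OxaH is active.
c-di-GMP is absent, so SovY is active.
No repressor is bound and SovY is active, so *jovB* is transcribed.
So JovB is produced and active.
Shikimate is absent, so MorN is active.
Autoinducer-2 is absent, so LutZ is inactive.
With repressor MorN bound, *cilA* is not transcribed.
So CilA is not produced.
No repressor is bound and OxaH and JovB are active, so *gorN* is transcribed.
→ *gorN* is ON in B.

both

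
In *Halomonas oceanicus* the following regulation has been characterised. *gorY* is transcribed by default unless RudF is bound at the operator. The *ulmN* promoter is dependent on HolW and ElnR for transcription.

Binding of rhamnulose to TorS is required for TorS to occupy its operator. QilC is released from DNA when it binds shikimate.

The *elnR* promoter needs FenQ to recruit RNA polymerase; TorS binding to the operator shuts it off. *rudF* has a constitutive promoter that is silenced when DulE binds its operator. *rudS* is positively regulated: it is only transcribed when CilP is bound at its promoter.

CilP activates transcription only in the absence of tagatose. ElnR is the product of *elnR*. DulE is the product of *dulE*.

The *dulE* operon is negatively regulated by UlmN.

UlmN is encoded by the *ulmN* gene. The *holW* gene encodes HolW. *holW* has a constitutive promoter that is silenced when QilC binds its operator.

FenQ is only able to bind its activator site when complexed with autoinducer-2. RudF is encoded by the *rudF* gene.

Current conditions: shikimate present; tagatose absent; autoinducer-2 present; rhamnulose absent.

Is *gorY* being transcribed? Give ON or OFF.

OFF

Shikimate is present, so QilC is inactive.
With no repressor bound, *holW* is transcribed.
So HolW is produced and active.
Rhamnulose is absent, so TorS is inactive.
Autoinducer-2 is present, so FenQ is active.
No repressor is bound and FenQ is active, so *elnR* is transcribed.
So ElnR is produced and active.
No repressor is bound and HolW and ElnR are active, so *ulmN* is transcribed.
So UlmN is produced and active.
With repressor UlmN bound, *dulE* is not transcribed.
So DulE is not produced.
With no repressor bound, *rudF* is transcribed.
So RudF is produced and active.
With repressor RudF bound, *gorY* is not transcribed.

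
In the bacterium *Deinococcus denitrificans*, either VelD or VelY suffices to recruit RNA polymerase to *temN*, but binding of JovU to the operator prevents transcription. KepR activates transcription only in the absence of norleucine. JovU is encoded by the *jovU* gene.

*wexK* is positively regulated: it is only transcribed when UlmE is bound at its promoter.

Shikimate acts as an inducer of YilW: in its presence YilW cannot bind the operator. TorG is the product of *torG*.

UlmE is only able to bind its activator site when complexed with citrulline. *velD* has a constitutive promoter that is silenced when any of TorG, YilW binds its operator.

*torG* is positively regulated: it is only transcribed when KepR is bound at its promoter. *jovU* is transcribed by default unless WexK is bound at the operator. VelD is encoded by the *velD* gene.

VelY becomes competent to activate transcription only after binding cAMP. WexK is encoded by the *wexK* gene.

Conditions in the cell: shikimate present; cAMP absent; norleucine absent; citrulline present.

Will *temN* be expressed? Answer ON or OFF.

Norleucine is absent, so KepR is active.
No repressor is bound and KepR is active, so *torG* is transcribed.
So TorG is produced and active.
Shikimate is present, so YilW is inactive.
With repressor TorG bound, *velD* is not transcribed.
So VelD is not produced.
cAMP is absent, so VelY is inactive.
Citrulline is present, so UlmE is active.
No repressor is bound and UlmE is active, so *wexK* is transcribed.
So WexK is produced and active.
With repressor WexK bound, *jovU* is not transcribed.
So JovU is not produced.
No activator is available at the *temN* promoter, so *temN* is not transcribed.

OFF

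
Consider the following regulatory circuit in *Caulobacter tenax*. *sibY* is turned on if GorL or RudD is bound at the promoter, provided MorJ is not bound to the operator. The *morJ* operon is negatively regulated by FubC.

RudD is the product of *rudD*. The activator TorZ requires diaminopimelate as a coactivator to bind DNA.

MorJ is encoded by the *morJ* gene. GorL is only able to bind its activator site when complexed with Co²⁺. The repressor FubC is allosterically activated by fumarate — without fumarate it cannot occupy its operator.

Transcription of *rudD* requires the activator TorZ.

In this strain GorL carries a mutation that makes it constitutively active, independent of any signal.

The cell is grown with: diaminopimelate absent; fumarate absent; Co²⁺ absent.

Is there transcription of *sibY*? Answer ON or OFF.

OFF

Fumarate is absent, so FubC is inactive.
With no repressor bound, *morJ* is transcribed.
So MorJ is produced and active.
GorL is constitutively active in this strain.
Diaminopimelate is absent, so TorZ is inactive.
Required activator TorZ is absent, so *rudD* is not transcribed.
So RudD is not produced.
With repressor MorJ bound, *sibY* is not transcribed.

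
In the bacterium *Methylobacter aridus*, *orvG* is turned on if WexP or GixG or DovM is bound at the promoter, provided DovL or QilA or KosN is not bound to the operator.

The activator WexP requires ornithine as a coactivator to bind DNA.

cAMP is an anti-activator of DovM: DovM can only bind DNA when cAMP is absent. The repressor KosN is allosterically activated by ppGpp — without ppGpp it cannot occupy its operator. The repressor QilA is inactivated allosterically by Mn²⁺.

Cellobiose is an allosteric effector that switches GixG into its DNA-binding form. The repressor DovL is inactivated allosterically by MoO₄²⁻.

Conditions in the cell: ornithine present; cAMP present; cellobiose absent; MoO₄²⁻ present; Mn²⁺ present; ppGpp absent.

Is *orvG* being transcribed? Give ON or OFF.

Ornithine is present, so WexP is active.
MoO₄²⁻ is present, so DovL is inactive.
Cellobiose is absent, so GixG is inactive.
Mn²⁺ is present, so QilA is inactive.
cAMP is present, so DovM is inactive.
ppGpp is absent, so KosN is inactive.
Activator WexP is present, so *orvG* is transcribed.

ON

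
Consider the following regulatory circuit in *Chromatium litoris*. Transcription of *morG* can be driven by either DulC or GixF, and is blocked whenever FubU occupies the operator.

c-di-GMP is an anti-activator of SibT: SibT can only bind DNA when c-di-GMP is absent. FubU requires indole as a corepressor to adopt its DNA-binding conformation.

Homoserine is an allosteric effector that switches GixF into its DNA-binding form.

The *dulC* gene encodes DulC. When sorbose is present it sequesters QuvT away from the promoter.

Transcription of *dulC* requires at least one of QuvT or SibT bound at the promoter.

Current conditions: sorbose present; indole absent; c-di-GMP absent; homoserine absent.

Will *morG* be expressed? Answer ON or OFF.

Sorbose is present, so QuvT is inactive.
c-di-GMP is absent, so SibT is active.
Activator SibT is present, so *dulC* is transcribed.
So DulC is produced and active.
Indole is absent, so FubU is inactive.
Homoserine is absent, so GixF is inactive.
Activator DulC is present, so *morG* is transcribed.

ON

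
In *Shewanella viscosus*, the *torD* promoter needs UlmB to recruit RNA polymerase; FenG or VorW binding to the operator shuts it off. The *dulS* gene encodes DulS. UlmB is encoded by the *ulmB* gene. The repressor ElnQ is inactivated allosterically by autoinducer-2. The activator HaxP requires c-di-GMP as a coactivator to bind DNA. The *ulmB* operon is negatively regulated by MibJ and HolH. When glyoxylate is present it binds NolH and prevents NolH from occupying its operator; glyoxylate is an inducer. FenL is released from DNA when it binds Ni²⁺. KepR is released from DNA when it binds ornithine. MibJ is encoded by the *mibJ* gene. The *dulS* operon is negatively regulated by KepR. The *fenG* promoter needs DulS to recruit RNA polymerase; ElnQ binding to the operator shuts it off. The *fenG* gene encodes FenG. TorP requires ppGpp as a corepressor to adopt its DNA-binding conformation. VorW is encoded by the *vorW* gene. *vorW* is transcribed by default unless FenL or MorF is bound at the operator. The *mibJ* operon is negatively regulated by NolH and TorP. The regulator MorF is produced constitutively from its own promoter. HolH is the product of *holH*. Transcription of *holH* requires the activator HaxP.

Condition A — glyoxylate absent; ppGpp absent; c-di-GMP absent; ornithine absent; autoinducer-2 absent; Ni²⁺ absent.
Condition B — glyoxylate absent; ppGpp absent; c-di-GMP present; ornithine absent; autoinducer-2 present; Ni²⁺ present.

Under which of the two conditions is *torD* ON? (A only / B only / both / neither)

A only

Condition A:
Glyoxylate is absent, so NolH is active.
ppGpp is absent, so TorP is inactive.
With repressor NolH bound, *mibJ* is not transcribed.
So MibJ is not produced.
c-di-GMP is absent, so HaxP is inactive.
Required activator HaxP is absent, so *holH* is not transcribed.
So HolH is not produced.
With no repressor bound, *ulmB* is transcribed.
So UlmB is produced and active.
Ornithine is absent, so KepR is active.
With repressor KepR bound, *dulS* is not transcribed.
So DulS is not produced.
Autoinducer-2 is absent, so ElnQ is active.
With repressor ElnQ bound, *fenG* is not transcribed.
So FenG is not produced.
Ni²⁺ is absent, so FenL is active.
MorF is produced constitutively and is active.
With repressor FenL bound, *vorW* is not transcribed.
So VorW is not produced.
No repressor is bound and UlmB is active, so *torD* is transcribed.
→ *torD* is ON in A.
Condition B:
Glyoxylate is absent, so NolH is active.
ppGpp is absent, so TorP is inactive.
With repressor NolH bound, *mibJ* is not transcribed.
So MibJ is not produced.
c-di-GMP is present, so HaxP is active.
No repressor is bound and HaxP is active, so *holH* is transcribed.
So HolH is produced and active.
With repressor HolH bound, *ulmB* is not transcribed.
So UlmB is not produced.
Ornithine is absent, so KepR is active.
With repressor KepR bound, *dulS* is not transcribed.
So DulS is not produced.
Autoinducer-2 is present, so ElnQ is inactive.
Required activator DulS is absent, so *fenG* is not transcribed.
So FenG is not produced.
Ni²⁺ is present, so FenL is inactive.
MorF is produced constitutively and is active.
With repressor MorF bound, *vorW* is not transcribed.
So VorW is not produced.
Required activator UlmB is absent, so *torD* is not transcribed.
→ *torD* is OFF in B.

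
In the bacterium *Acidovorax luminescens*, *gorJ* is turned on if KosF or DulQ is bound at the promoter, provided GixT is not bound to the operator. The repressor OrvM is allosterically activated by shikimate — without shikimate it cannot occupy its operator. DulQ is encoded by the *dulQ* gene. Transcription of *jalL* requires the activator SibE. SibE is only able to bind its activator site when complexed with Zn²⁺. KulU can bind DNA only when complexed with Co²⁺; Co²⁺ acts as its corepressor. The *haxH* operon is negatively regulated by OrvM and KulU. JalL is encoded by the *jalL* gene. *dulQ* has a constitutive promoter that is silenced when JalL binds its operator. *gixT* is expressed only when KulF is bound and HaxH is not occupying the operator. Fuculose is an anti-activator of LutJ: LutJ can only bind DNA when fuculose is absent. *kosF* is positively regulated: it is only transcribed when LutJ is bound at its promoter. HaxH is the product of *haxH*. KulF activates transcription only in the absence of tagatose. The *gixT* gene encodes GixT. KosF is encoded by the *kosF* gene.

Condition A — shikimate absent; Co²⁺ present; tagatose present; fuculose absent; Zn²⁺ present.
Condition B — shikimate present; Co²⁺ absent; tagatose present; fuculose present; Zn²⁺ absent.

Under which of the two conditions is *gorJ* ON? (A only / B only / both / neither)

both

Condition A:
Shikimate is absent, so OrvM is inactive.
Co²⁺ is present, so KulU is active.
With repressor KulU bound, *haxH* is not transcribed.
So HaxH is not produced.
Tagatose is present, so KulF is inactive.
Required activator KulF is absent, so *gixT* is not transcribed.
So GixT is not produced.
Fuculose is absent, so LutJ is active.
No repressor is bound and LutJ is active, so *kosF* is transcribed.
So KosF is produced and active.
Zn²⁺ is present, so SibE is active.
No repressor is bound and SibE is active, so *jalL* is transcribed.
So JalL is produced and active.
With repressor JalL bound, *dulQ* is not transcribed.
So DulQ is not produced.
Activator KosF is present, so *gorJ* is transcribed.
→ *gorJ* is ON in A.
Condition B:
Shikimate is present, so OrvM is active.
Co²⁺ is absent, so KulU is inactive.
With repressor OrvM bound, *haxH* is not transcribed.
So HaxH is not produced.
Tagatose is present, so KulF is inactive.
Required activator KulF is absent, so *gixT* is not transcribed.
So GixT is not produced.
Fuculose is present, so LutJ is inactive.
Required activator LutJ is absent, so *kosF* is not transcribed.
So KosF is not produced.
Zn²⁺ is absent, so SibE is inactive.
Required activator SibE is absent, so *jalL* is not transcribed.
So JalL is not produced.
With no repressor bound, *dulQ* is transcribed.
So DulQ is produced and active.
Activator DulQ is present, so *gorJ* is transcribed.
→ *gorJ* is ON in B.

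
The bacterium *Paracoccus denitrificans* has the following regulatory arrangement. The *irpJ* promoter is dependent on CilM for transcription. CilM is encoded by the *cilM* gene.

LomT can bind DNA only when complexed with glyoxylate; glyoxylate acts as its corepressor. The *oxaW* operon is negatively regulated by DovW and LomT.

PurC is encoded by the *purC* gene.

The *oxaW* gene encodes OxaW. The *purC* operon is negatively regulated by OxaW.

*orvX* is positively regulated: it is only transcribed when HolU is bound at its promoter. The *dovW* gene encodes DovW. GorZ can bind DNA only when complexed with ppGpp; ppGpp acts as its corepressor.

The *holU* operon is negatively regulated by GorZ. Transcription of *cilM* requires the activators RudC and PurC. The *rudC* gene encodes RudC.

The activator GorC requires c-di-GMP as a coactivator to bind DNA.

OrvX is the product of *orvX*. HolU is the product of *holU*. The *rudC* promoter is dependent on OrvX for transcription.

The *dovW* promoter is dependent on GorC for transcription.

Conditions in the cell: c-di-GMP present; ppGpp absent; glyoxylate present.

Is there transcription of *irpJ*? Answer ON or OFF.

ppGpp is absent, so GorZ is inactive.
With no repressor bound, *holU* is transcribed.
So HolU is produced and active.
No repressor is bound and HolU is active, so *orvX* is transcribed.
So OrvX is produced and active.
No repressor is bound and OrvX is active, so *rudC* is transcribed.
So RudC is produced and active.
c-di-GMP is present, so GorC is active.
No repressor is bound and GorC is active, so *dovW* is transcribed.
So DovW is produced and active.
Glyoxylate is present, so LomT is active.
With repressor DovW bound, *oxaW* is not transcribed.
So OxaW is not produced.
With no repressor bound, *purC* is transcribed.
So PurC is produced and active.
No repressor is bound and RudC and PurC are active, so *cilM* is transcribed.
So CilM is produced and active.
No repressor is bound and CilM is active, so *irpJ* is transcribed.

ON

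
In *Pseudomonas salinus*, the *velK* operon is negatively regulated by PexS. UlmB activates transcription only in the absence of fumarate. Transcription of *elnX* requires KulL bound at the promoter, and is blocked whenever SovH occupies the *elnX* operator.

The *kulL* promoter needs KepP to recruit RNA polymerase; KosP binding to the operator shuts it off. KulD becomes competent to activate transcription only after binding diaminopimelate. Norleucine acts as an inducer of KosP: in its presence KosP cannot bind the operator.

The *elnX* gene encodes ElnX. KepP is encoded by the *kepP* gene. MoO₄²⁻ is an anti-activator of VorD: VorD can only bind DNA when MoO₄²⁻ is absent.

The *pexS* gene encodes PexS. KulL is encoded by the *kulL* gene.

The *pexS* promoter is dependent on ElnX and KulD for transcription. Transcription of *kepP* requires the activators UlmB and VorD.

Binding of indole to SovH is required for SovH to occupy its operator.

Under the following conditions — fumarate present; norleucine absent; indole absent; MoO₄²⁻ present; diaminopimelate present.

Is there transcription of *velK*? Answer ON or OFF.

ON

Fumarate is present, so UlmB is inactive.
MoO₄²⁻ is present, so VorD is inactive.
Required activator UlmB is absent, so *kepP* is not transcribed.
So KepP is not produced.
Norleucine is absent, so KosP is active.
With repressor KosP bound, *kulL* is not transcribed.
So KulL is not produced.
Indole is absent, so SovH is inactive.
Required activator KulL is absent, so *elnX* is not transcribed.
So ElnX is not produced.
Diaminopimelate is present, so KulD is active.
Required activator ElnX is absent, so *pexS* is not transcribed.
So PexS is not produced.
With no repressor bound, *velK* is transcribed.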